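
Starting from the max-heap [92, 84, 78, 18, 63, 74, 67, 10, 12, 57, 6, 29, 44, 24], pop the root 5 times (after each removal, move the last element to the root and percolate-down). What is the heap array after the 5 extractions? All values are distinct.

extract-max #1 returns 92:
  remove root 92; move last element 24 to root → [24, 84, 78, 18, 63, 74, 67, 10, 12, 57, 6, 29, 44]
  24 vs larger child 84 at index 1, swap → [84, 24, 78, 18, 63, 74, 67, 10, 12, 57, 6, 29, 44]
  24 vs larger child 63 at index 4, swap → [84, 63, 78, 18, 24, 74, 67, 10, 12, 57, 6, 29, 44]
  24 vs larger child 57 at index 9, swap → [84, 63, 78, 18, 57, 74, 67, 10, 12, 24, 6, 29, 44]
extract-max #2 returns 84:
  remove root 84; move last element 44 to root → [44, 63, 78, 18, 57, 74, 67, 10, 12, 24, 6, 29]
  44 vs larger child 78 at index 2, swap → [78, 63, 44, 18, 57, 74, 67, 10, 12, 24, 6, 29]
  44 vs larger child 74 at index 5, swap → [78, 63, 74, 18, 57, 44, 67, 10, 12, 24, 6, 29]
extract-max #3 returns 78:
  remove root 78; move last element 29 to root → [29, 63, 74, 18, 57, 44, 67, 10, 12, 24, 6]
  29 vs larger child 74 at index 2, swap → [74, 63, 29, 18, 57, 44, 67, 10, 12, 24, 6]
  29 vs larger child 67 at index 6, swap → [74, 63, 67, 18, 57, 44, 29, 10, 12, 24, 6]
extract-max #4 returns 74:
  remove root 74; move last element 6 to root → [6, 63, 67, 18, 57, 44, 29, 10, 12, 24]
  6 vs larger child 67 at index 2, swap → [67, 63, 6, 18, 57, 44, 29, 10, 12, 24]
  6 vs larger child 44 at index 5, swap → [67, 63, 44, 18, 57, 6, 29, 10, 12, 24]
extract-max #5 returns 67:
  remove root 67; move last element 24 to root → [24, 63, 44, 18, 57, 6, 29, 10, 12]
  24 vs larger child 63 at index 1, swap → [63, 24, 44, 18, 57, 6, 29, 10, 12]
  24 vs larger child 57 at index 4, swap → [63, 57, 44, 18, 24, 6, 29, 10, 12]

[63, 57, 44, 18, 24, 6, 29, 10, 12]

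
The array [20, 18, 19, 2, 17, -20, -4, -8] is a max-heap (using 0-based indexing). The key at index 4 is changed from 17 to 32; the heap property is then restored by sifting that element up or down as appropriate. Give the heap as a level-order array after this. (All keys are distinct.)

set index 4 from 17 to 32 → [20, 18, 19, 2, 32, -20, -4, -8]
32 > parent 18 at index 1, swap → [20, 32, 19, 2, 18, -20, -4, -8]
32 > parent 20 at index 0, swap → [32, 20, 19, 2, 18, -20, -4, -8]

[32, 20, 19, 2, 18, -20, -4, -8]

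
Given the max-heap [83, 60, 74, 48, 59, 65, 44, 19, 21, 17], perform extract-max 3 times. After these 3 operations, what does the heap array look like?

[60, 59, 44, 48, 19, 17, 21]

extract-max #1 returns 83:
  remove root 83; move last element 17 to root → [17, 60, 74, 48, 59, 65, 44, 19, 21]
  17 vs larger child 74 at index 2, swap → [74, 60, 17, 48, 59, 65, 44, 19, 21]
  17 vs larger child 65 at index 5, swap → [74, 60, 65, 48, 59, 17, 44, 19, 21]
extract-max #2 returns 74:
  remove root 74; move last element 21 to root → [21, 60, 65, 48, 59, 17, 44, 19]
  21 vs larger child 65 at index 2, swap → [65, 60, 21, 48, 59, 17, 44, 19]
  21 vs larger child 44 at index 6, swap → [65, 60, 44, 48, 59, 17, 21, 19]
extract-max #3 returns 65:
  remove root 65; move last element 19 to root → [19, 60, 44, 48, 59, 17, 21]
  19 vs larger child 60 at index 1, swap → [60, 19, 44, 48, 59, 17, 21]
  19 vs larger child 59 at index 4, swap → [60, 59, 44, 48, 19, 17, 21]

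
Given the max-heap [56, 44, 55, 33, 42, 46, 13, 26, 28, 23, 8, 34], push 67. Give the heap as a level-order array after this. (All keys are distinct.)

[67, 44, 56, 33, 42, 55, 13, 26, 28, 23, 8, 34, 46]

append 67 at index 12 → [56, 44, 55, 33, 42, 46, 13, 26, 28, 23, 8, 34, 67]
67 > parent 46 at index 5, swap → [56, 44, 55, 33, 42, 67, 13, 26, 28, 23, 8, 34, 46]
67 > parent 55 at index 2, swap → [56, 44, 67, 33, 42, 55, 13, 26, 28, 23, 8, 34, 46]
67 > parent 56 at index 0, swap → [67, 44, 56, 33, 42, 55, 13, 26, 28, 23, 8, 34, 46]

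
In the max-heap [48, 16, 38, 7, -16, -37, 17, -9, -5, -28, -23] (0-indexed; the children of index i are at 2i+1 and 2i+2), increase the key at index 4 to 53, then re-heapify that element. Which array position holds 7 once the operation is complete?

set index 4 from -16 to 53 → [48, 16, 38, 7, 53, -37, 17, -9, -5, -28, -23]
53 > parent 16 at index 1, swap → [48, 53, 38, 7, 16, -37, 17, -9, -5, -28, -23]
53 > parent 48 at index 0, swap → [53, 48, 38, 7, 16, -37, 17, -9, -5, -28, -23]
resulting array: [53, 48, 38, 7, 16, -37, 17, -9, -5, -28, -23]

3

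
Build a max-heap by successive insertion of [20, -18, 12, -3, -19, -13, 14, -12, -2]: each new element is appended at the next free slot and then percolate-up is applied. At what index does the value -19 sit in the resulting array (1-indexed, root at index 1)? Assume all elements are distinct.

5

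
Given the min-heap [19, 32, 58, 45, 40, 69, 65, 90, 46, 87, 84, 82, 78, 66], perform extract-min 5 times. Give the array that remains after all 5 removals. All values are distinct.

extract-min #1 returns 19:
  remove root 19; move last element 66 to root → [66, 32, 58, 45, 40, 69, 65, 90, 46, 87, 84, 82, 78]
  66 vs smaller child 32 at index 1, swap → [32, 66, 58, 45, 40, 69, 65, 90, 46, 87, 84, 82, 78]
  66 vs smaller child 40 at index 4, swap → [32, 40, 58, 45, 66, 69, 65, 90, 46, 87, 84, 82, 78]
extract-min #2 returns 32:
  remove root 32; move last element 78 to root → [78, 40, 58, 45, 66, 69, 65, 90, 46, 87, 84, 82]
  78 vs smaller child 40 at index 1, swap → [40, 78, 58, 45, 66, 69, 65, 90, 46, 87, 84, 82]
  78 vs smaller child 45 at index 3, swap → [40, 45, 58, 78, 66, 69, 65, 90, 46, 87, 84, 82]
  78 vs smaller child 46 at index 8, swap → [40, 45, 58, 46, 66, 69, 65, 90, 78, 87, 84, 82]
extract-min #3 returns 40:
  remove root 40; move last element 82 to root → [82, 45, 58, 46, 66, 69, 65, 90, 78, 87, 84]
  82 vs smaller child 45 at index 1, swap → [45, 82, 58, 46, 66, 69, 65, 90, 78, 87, 84]
  82 vs smaller child 46 at index 3, swap → [45, 46, 58, 82, 66, 69, 65, 90, 78, 87, 84]
  82 vs smaller child 78 at index 8, swap → [45, 46, 58, 78, 66, 69, 65, 90, 82, 87, 84]
extract-min #4 returns 45:
  remove root 45; move last element 84 to root → [84, 46, 58, 78, 66, 69, 65, 90, 82, 87]
  84 vs smaller child 46 at index 1, swap → [46, 84, 58, 78, 66, 69, 65, 90, 82, 87]
  84 vs smaller child 66 at index 4, swap → [46, 66, 58, 78, 84, 69, 65, 90, 82, 87]
extract-min #5 returns 46:
  remove root 46; move last element 87 to root → [87, 66, 58, 78, 84, 69, 65, 90, 82]
  87 vs smaller child 58 at index 2, swap → [58, 66, 87, 78, 84, 69, 65, 90, 82]
  87 vs smaller child 65 at index 6, swap → [58, 66, 65, 78, 84, 69, 87, 90, 82]

[58, 66, 65, 78, 84, 69, 87, 90, 82]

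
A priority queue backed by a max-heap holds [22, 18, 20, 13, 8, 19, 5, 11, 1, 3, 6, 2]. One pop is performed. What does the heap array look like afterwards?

[20, 18, 19, 13, 8, 2, 5, 11, 1, 3, 6]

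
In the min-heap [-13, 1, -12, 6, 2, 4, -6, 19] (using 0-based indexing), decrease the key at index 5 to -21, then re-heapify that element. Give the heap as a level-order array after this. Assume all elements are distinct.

[-21, 1, -13, 6, 2, -12, -6, 19]

set index 5 from 4 to -21 → [-13, 1, -12, 6, 2, -21, -6, 19]
-21 < parent -12 at index 2, swap → [-13, 1, -21, 6, 2, -12, -6, 19]
-21 < parent -13 at index 0, swap → [-21, 1, -13, 6, 2, -12, -6, 19]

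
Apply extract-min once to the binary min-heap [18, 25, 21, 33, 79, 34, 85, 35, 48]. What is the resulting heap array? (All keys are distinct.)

[21, 25, 34, 33, 79, 48, 85, 35]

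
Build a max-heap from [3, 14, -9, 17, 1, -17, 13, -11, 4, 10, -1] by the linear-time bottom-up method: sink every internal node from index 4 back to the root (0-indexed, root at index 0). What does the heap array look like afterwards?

[17, 14, 13, 4, 10, -17, -9, -11, 3, 1, -1]

sift down from index 4:
  1 vs larger child 10 at index 9, swap → [3, 14, -9, 17, 10, -17, 13, -11, 4, 1, -1]
sift down from index 3: already satisfies heap property
sift down from index 2:
  -9 vs larger child 13 at index 6, swap → [3, 14, 13, 17, 10, -17, -9, -11, 4, 1, -1]
sift down from index 1:
  14 vs larger child 17 at index 3, swap → [3, 17, 13, 14, 10, -17, -9, -11, 4, 1, -1]
sift down from index 0:
  3 vs larger child 17 at index 1, swap → [17, 3, 13, 14, 10, -17, -9, -11, 4, 1, -1]
  3 vs larger child 14 at index 3, swap → [17, 14, 13, 3, 10, -17, -9, -11, 4, 1, -1]
  3 vs larger child 4 at index 8, swap → [17, 14, 13, 4, 10, -17, -9, -11, 3, 1, -1]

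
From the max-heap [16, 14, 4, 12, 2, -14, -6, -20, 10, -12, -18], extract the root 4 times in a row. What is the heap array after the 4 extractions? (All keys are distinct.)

[4, 2, -6, -12, -18, -14, -20]

extract-max #1 returns 16:
  remove root 16; move last element -18 to root → [-18, 14, 4, 12, 2, -14, -6, -20, 10, -12]
  -18 vs larger child 14 at index 1, swap → [14, -18, 4, 12, 2, -14, -6, -20, 10, -12]
  -18 vs larger child 12 at index 3, swap → [14, 12, 4, -18, 2, -14, -6, -20, 10, -12]
  -18 vs larger child 10 at index 8, swap → [14, 12, 4, 10, 2, -14, -6, -20, -18, -12]
extract-max #2 returns 14:
  remove root 14; move last element -12 to root → [-12, 12, 4, 10, 2, -14, -6, -20, -18]
  -12 vs larger child 12 at index 1, swap → [12, -12, 4, 10, 2, -14, -6, -20, -18]
  -12 vs larger child 10 at index 3, swap → [12, 10, 4, -12, 2, -14, -6, -20, -18]
extract-max #3 returns 12:
  remove root 12; move last element -18 to root → [-18, 10, 4, -12, 2, -14, -6, -20]
  -18 vs larger child 10 at index 1, swap → [10, -18, 4, -12, 2, -14, -6, -20]
  -18 vs larger child 2 at index 4, swap → [10, 2, 4, -12, -18, -14, -6, -20]
extract-max #4 returns 10:
  remove root 10; move last element -20 to root → [-20, 2, 4, -12, -18, -14, -6]
  -20 vs larger child 4 at index 2, swap → [4, 2, -20, -12, -18, -14, -6]
  -20 vs larger child -6 at index 6, swap → [4, 2, -6, -12, -18, -14, -20]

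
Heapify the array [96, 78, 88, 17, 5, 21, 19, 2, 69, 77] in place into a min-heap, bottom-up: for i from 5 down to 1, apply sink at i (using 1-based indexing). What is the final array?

[2, 5, 19, 17, 77, 21, 88, 78, 69, 96]

sift down from index 5: already satisfies heap property
sift down from index 4:
  17 vs smaller child 2 at index 8, swap → [96, 78, 88, 2, 5, 21, 19, 17, 69, 77]
sift down from index 3:
  88 vs smaller child 19 at index 7, swap → [96, 78, 19, 2, 5, 21, 88, 17, 69, 77]
sift down from index 2:
  78 vs smaller child 2 at index 4, swap → [96, 2, 19, 78, 5, 21, 88, 17, 69, 77]
  78 vs smaller child 17 at index 8, swap → [96, 2, 19, 17, 5, 21, 88, 78, 69, 77]
sift down from index 1:
  96 vs smaller child 2 at index 2, swap → [2, 96, 19, 17, 5, 21, 88, 78, 69, 77]
  96 vs smaller child 5 at index 5, swap → [2, 5, 19, 17, 96, 21, 88, 78, 69, 77]
  96 vs only child 77 at index 10, swap → [2, 5, 19, 17, 77, 21, 88, 78, 69, 96]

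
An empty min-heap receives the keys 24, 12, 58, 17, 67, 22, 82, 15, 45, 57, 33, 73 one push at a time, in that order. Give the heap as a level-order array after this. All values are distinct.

Insert 24:
  append 24 at index 0 → [24] (no swap needed)
Insert 12:
  append 12 at index 1 → [24, 12]
  12 < parent 24 at index 0, swap → [12, 24]
Insert 58:
  append 58 at index 2 → [12, 24, 58] (no swap needed)
Insert 17:
  append 17 at index 3 → [12, 24, 58, 17]
  17 < parent 24 at index 1, swap → [12, 17, 58, 24]
Insert 67:
  append 67 at index 4 → [12, 17, 58, 24, 67] (no swap needed)
Insert 22:
  append 22 at index 5 → [12, 17, 58, 24, 67, 22]
  22 < parent 58 at index 2, swap → [12, 17, 22, 24, 67, 58]
Insert 82:
  append 82 at index 6 → [12, 17, 22, 24, 67, 58, 82] (no swap needed)
Insert 15:
  append 15 at index 7 → [12, 17, 22, 24, 67, 58, 82, 15]
  15 < parent 24 at index 3, swap → [12, 17, 22, 15, 67, 58, 82, 24]
  15 < parent 17 at index 1, swap → [12, 15, 22, 17, 67, 58, 82, 24]
Insert 45:
  append 45 at index 8 → [12, 15, 22, 17, 67, 58, 82, 24, 45] (no swap needed)
Insert 57:
  append 57 at index 9 → [12, 15, 22, 17, 67, 58, 82, 24, 45, 57]
  57 < parent 67 at index 4, swap → [12, 15, 22, 17, 57, 58, 82, 24, 45, 67]
Insert 33:
  append 33 at index 10 → [12, 15, 22, 17, 57, 58, 82, 24, 45, 67, 33]
  33 < parent 57 at index 4, swap → [12, 15, 22, 17, 33, 58, 82, 24, 45, 67, 57]
Insert 73:
  append 73 at index 11 → [12, 15, 22, 17, 33, 58, 82, 24, 45, 67, 57, 73] (no swap needed)

[12, 15, 22, 17, 33, 58, 82, 24, 45, 67, 57, 73]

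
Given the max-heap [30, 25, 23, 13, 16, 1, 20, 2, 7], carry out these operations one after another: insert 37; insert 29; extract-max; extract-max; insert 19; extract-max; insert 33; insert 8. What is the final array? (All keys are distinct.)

insert 37:
  append 37 at index 9 → [30, 25, 23, 13, 16, 1, 20, 2, 7, 37]
  37 > parent 16 at index 4, swap → [30, 25, 23, 13, 37, 1, 20, 2, 7, 16]
  37 > parent 25 at index 1, swap → [30, 37, 23, 13, 25, 1, 20, 2, 7, 16]
  37 > parent 30 at index 0, swap → [37, 30, 23, 13, 25, 1, 20, 2, 7, 16]
insert 29:
  append 29 at index 10 → [37, 30, 23, 13, 25, 1, 20, 2, 7, 16, 29]
  29 > parent 25 at index 4, swap → [37, 30, 23, 13, 29, 1, 20, 2, 7, 16, 25]
extract-max → returns 37:
  remove root 37; move last element 25 to root → [25, 30, 23, 13, 29, 1, 20, 2, 7, 16]
  25 vs larger child 30 at index 1, swap → [30, 25, 23, 13, 29, 1, 20, 2, 7, 16]
  25 vs larger child 29 at index 4, swap → [30, 29, 23, 13, 25, 1, 20, 2, 7, 16]
extract-max → returns 30:
  remove root 30; move last element 16 to root → [16, 29, 23, 13, 25, 1, 20, 2, 7]
  16 vs larger child 29 at index 1, swap → [29, 16, 23, 13, 25, 1, 20, 2, 7]
  16 vs larger child 25 at index 4, swap → [29, 25, 23, 13, 16, 1, 20, 2, 7]
insert 19:
  append 19 at index 9 → [29, 25, 23, 13, 16, 1, 20, 2, 7, 19]
  19 > parent 16 at index 4, swap → [29, 25, 23, 13, 19, 1, 20, 2, 7, 16]
extract-max → returns 29:
  remove root 29; move last element 16 to root → [16, 25, 23, 13, 19, 1, 20, 2, 7]
  16 vs larger child 25 at index 1, swap → [25, 16, 23, 13, 19, 1, 20, 2, 7]
  16 vs larger child 19 at index 4, swap → [25, 19, 23, 13, 16, 1, 20, 2, 7]
insert 33:
  append 33 at index 9 → [25, 19, 23, 13, 16, 1, 20, 2, 7, 33]
  33 > parent 16 at index 4, swap → [25, 19, 23, 13, 33, 1, 20, 2, 7, 16]
  33 > parent 19 at index 1, swap → [25, 33, 23, 13, 19, 1, 20, 2, 7, 16]
  33 > parent 25 at index 0, swap → [33, 25, 23, 13, 19, 1, 20, 2, 7, 16]
insert 8:
  append 8 at index 10 → [33, 25, 23, 13, 19, 1, 20, 2, 7, 16, 8] (no swap needed)

[33, 25, 23, 13, 19, 1, 20, 2, 7, 16, 8]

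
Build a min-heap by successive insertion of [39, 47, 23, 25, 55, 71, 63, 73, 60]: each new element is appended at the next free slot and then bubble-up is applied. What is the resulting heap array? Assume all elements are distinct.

Insert 39:
  append 39 at index 0 → [39] (no swap needed)
Insert 47:
  append 47 at index 1 → [39, 47] (no swap needed)
Insert 23:
  append 23 at index 2 → [39, 47, 23]
  23 < parent 39 at index 0, swap → [23, 47, 39]
Insert 25:
  append 25 at index 3 → [23, 47, 39, 25]
  25 < parent 47 at index 1, swap → [23, 25, 39, 47]
Insert 55:
  append 55 at index 4 → [23, 25, 39, 47, 55] (no swap needed)
Insert 71:
  append 71 at index 5 → [23, 25, 39, 47, 55, 71] (no swap needed)
Insert 63:
  append 63 at index 6 → [23, 25, 39, 47, 55, 71, 63] (no swap needed)
Insert 73:
  append 73 at index 7 → [23, 25, 39, 47, 55, 71, 63, 73] (no swap needed)
Insert 60:
  append 60 at index 8 → [23, 25, 39, 47, 55, 71, 63, 73, 60] (no swap needed)

[23, 25, 39, 47, 55, 71, 63, 73, 60]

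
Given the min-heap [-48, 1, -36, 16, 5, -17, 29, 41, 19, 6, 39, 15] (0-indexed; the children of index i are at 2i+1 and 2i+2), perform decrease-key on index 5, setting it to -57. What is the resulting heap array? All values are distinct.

set index 5 from -17 to -57 → [-48, 1, -36, 16, 5, -57, 29, 41, 19, 6, 39, 15]
-57 < parent -36 at index 2, swap → [-48, 1, -57, 16, 5, -36, 29, 41, 19, 6, 39, 15]
-57 < parent -48 at index 0, swap → [-57, 1, -48, 16, 5, -36, 29, 41, 19, 6, 39, 15]

[-57, 1, -48, 16, 5, -36, 29, 41, 19, 6, 39, 15]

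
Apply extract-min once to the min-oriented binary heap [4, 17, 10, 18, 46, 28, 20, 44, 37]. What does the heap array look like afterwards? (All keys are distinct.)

[10, 17, 20, 18, 46, 28, 37, 44]

remove root 4; move last element 37 to root → [37, 17, 10, 18, 46, 28, 20, 44]
37 vs smaller child 10 at index 2, swap → [10, 17, 37, 18, 46, 28, 20, 44]
37 vs smaller child 20 at index 6, swap → [10, 17, 20, 18, 46, 28, 37, 44]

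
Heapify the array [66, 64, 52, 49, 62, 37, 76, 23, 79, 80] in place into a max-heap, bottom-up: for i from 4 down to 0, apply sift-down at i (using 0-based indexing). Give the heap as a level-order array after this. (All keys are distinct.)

[80, 79, 76, 66, 64, 37, 52, 23, 49, 62]

sift down from index 4:
  62 vs only child 80 at index 9, swap → [66, 64, 52, 49, 80, 37, 76, 23, 79, 62]
sift down from index 3:
  49 vs larger child 79 at index 8, swap → [66, 64, 52, 79, 80, 37, 76, 23, 49, 62]
sift down from index 2:
  52 vs larger child 76 at index 6, swap → [66, 64, 76, 79, 80, 37, 52, 23, 49, 62]
sift down from index 1:
  64 vs larger child 80 at index 4, swap → [66, 80, 76, 79, 64, 37, 52, 23, 49, 62]
sift down from index 0:
  66 vs larger child 80 at index 1, swap → [80, 66, 76, 79, 64, 37, 52, 23, 49, 62]
  66 vs larger child 79 at index 3, swap → [80, 79, 76, 66, 64, 37, 52, 23, 49, 62]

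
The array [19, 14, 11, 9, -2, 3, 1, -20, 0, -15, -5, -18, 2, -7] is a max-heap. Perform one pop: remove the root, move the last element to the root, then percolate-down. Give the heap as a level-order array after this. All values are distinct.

[14, 9, 11, 0, -2, 3, 1, -20, -7, -15, -5, -18, 2]

remove root 19; move last element -7 to root → [-7, 14, 11, 9, -2, 3, 1, -20, 0, -15, -5, -18, 2]
-7 vs larger child 14 at index 1, swap → [14, -7, 11, 9, -2, 3, 1, -20, 0, -15, -5, -18, 2]
-7 vs larger child 9 at index 3, swap → [14, 9, 11, -7, -2, 3, 1, -20, 0, -15, -5, -18, 2]
-7 vs larger child 0 at index 8, swap → [14, 9, 11, 0, -2, 3, 1, -20, -7, -15, -5, -18, 2]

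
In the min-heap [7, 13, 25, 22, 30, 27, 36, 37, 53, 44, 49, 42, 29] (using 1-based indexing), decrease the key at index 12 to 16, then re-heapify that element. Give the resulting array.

set index 12 from 42 to 16 → [7, 13, 25, 22, 30, 27, 36, 37, 53, 44, 49, 16, 29]
16 < parent 27 at index 6, swap → [7, 13, 25, 22, 30, 16, 36, 37, 53, 44, 49, 27, 29]
16 < parent 25 at index 3, swap → [7, 13, 16, 22, 30, 25, 36, 37, 53, 44, 49, 27, 29]

[7, 13, 16, 22, 30, 25, 36, 37, 53, 44, 49, 27, 29]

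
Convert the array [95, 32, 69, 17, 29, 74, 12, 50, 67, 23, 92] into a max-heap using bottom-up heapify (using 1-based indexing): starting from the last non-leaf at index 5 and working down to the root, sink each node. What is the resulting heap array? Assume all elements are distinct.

[95, 92, 74, 67, 32, 69, 12, 50, 17, 23, 29]

sift down from index 5:
  29 vs larger child 92 at index 11, swap → [95, 32, 69, 17, 92, 74, 12, 50, 67, 23, 29]
sift down from index 4:
  17 vs larger child 67 at index 9, swap → [95, 32, 69, 67, 92, 74, 12, 50, 17, 23, 29]
sift down from index 3:
  69 vs larger child 74 at index 6, swap → [95, 32, 74, 67, 92, 69, 12, 50, 17, 23, 29]
sift down from index 2:
  32 vs larger child 92 at index 5, swap → [95, 92, 74, 67, 32, 69, 12, 50, 17, 23, 29]
sift down from index 1: already satisfies heap property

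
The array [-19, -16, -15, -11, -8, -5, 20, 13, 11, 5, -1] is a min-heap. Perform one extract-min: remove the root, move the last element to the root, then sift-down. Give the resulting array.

remove root -19; move last element -1 to root → [-1, -16, -15, -11, -8, -5, 20, 13, 11, 5]
-1 vs smaller child -16 at index 1, swap → [-16, -1, -15, -11, -8, -5, 20, 13, 11, 5]
-1 vs smaller child -11 at index 3, swap → [-16, -11, -15, -1, -8, -5, 20, 13, 11, 5]

[-16, -11, -15, -1, -8, -5, 20, 13, 11, 5]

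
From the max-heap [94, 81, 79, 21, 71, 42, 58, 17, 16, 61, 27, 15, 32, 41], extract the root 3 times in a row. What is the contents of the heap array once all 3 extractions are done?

[71, 61, 58, 21, 41, 42, 32, 17, 16, 15, 27]

extract-max #1 returns 94:
  remove root 94; move last element 41 to root → [41, 81, 79, 21, 71, 42, 58, 17, 16, 61, 27, 15, 32]
  41 vs larger child 81 at index 1, swap → [81, 41, 79, 21, 71, 42, 58, 17, 16, 61, 27, 15, 32]
  41 vs larger child 71 at index 4, swap → [81, 71, 79, 21, 41, 42, 58, 17, 16, 61, 27, 15, 32]
  41 vs larger child 61 at index 9, swap → [81, 71, 79, 21, 61, 42, 58, 17, 16, 41, 27, 15, 32]
extract-max #2 returns 81:
  remove root 81; move last element 32 to root → [32, 71, 79, 21, 61, 42, 58, 17, 16, 41, 27, 15]
  32 vs larger child 79 at index 2, swap → [79, 71, 32, 21, 61, 42, 58, 17, 16, 41, 27, 15]
  32 vs larger child 58 at index 6, swap → [79, 71, 58, 21, 61, 42, 32, 17, 16, 41, 27, 15]
extract-max #3 returns 79:
  remove root 79; move last element 15 to root → [15, 71, 58, 21, 61, 42, 32, 17, 16, 41, 27]
  15 vs larger child 71 at index 1, swap → [71, 15, 58, 21, 61, 42, 32, 17, 16, 41, 27]
  15 vs larger child 61 at index 4, swap → [71, 61, 58, 21, 15, 42, 32, 17, 16, 41, 27]
  15 vs larger child 41 at index 9, swap → [71, 61, 58, 21, 41, 42, 32, 17, 16, 15, 27]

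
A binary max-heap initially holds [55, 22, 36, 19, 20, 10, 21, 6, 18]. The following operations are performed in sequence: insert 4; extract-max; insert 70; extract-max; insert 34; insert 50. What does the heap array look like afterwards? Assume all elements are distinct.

[50, 36, 21, 19, 34, 10, 4, 6, 18, 20, 22]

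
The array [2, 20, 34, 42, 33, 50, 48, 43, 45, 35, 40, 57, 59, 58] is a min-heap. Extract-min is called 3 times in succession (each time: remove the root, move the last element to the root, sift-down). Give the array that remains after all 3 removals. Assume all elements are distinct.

[34, 35, 48, 42, 40, 50, 57, 43, 45, 58, 59]

extract-min #1 returns 2:
  remove root 2; move last element 58 to root → [58, 20, 34, 42, 33, 50, 48, 43, 45, 35, 40, 57, 59]
  58 vs smaller child 20 at index 1, swap → [20, 58, 34, 42, 33, 50, 48, 43, 45, 35, 40, 57, 59]
  58 vs smaller child 33 at index 4, swap → [20, 33, 34, 42, 58, 50, 48, 43, 45, 35, 40, 57, 59]
  58 vs smaller child 35 at index 9, swap → [20, 33, 34, 42, 35, 50, 48, 43, 45, 58, 40, 57, 59]
extract-min #2 returns 20:
  remove root 20; move last element 59 to root → [59, 33, 34, 42, 35, 50, 48, 43, 45, 58, 40, 57]
  59 vs smaller child 33 at index 1, swap → [33, 59, 34, 42, 35, 50, 48, 43, 45, 58, 40, 57]
  59 vs smaller child 35 at index 4, swap → [33, 35, 34, 42, 59, 50, 48, 43, 45, 58, 40, 57]
  59 vs smaller child 40 at index 10, swap → [33, 35, 34, 42, 40, 50, 48, 43, 45, 58, 59, 57]
extract-min #3 returns 33:
  remove root 33; move last element 57 to root → [57, 35, 34, 42, 40, 50, 48, 43, 45, 58, 59]
  57 vs smaller child 34 at index 2, swap → [34, 35, 57, 42, 40, 50, 48, 43, 45, 58, 59]
  57 vs smaller child 48 at index 6, swap → [34, 35, 48, 42, 40, 50, 57, 43, 45, 58, 59]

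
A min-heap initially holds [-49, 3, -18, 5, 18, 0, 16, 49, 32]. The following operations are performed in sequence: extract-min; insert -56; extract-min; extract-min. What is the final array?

extract-min → returns -49:
  remove root -49; move last element 32 to root → [32, 3, -18, 5, 18, 0, 16, 49]
  32 vs smaller child -18 at index 2, swap → [-18, 3, 32, 5, 18, 0, 16, 49]
  32 vs smaller child 0 at index 5, swap → [-18, 3, 0, 5, 18, 32, 16, 49]
insert -56:
  append -56 at index 8 → [-18, 3, 0, 5, 18, 32, 16, 49, -56]
  -56 < parent 5 at index 3, swap → [-18, 3, 0, -56, 18, 32, 16, 49, 5]
  -56 < parent 3 at index 1, swap → [-18, -56, 0, 3, 18, 32, 16, 49, 5]
  -56 < parent -18 at index 0, swap → [-56, -18, 0, 3, 18, 32, 16, 49, 5]
extract-min → returns -56:
  remove root -56; move last element 5 to root → [5, -18, 0, 3, 18, 32, 16, 49]
  5 vs smaller child -18 at index 1, swap → [-18, 5, 0, 3, 18, 32, 16, 49]
  5 vs smaller child 3 at index 3, swap → [-18, 3, 0, 5, 18, 32, 16, 49]
extract-min → returns -18:
  remove root -18; move last element 49 to root → [49, 3, 0, 5, 18, 32, 16]
  49 vs smaller child 0 at index 2, swap → [0, 3, 49, 5, 18, 32, 16]
  49 vs smaller child 16 at index 6, swap → [0, 3, 16, 5, 18, 32, 49]

[0, 3, 16, 5, 18, 32, 49]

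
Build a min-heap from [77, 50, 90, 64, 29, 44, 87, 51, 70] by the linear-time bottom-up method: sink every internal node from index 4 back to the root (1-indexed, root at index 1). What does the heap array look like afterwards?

[29, 50, 44, 51, 77, 90, 87, 64, 70]

sift down from index 4:
  64 vs smaller child 51 at index 8, swap → [77, 50, 90, 51, 29, 44, 87, 64, 70]
sift down from index 3:
  90 vs smaller child 44 at index 6, swap → [77, 50, 44, 51, 29, 90, 87, 64, 70]
sift down from index 2:
  50 vs smaller child 29 at index 5, swap → [77, 29, 44, 51, 50, 90, 87, 64, 70]
sift down from index 1:
  77 vs smaller child 29 at index 2, swap → [29, 77, 44, 51, 50, 90, 87, 64, 70]
  77 vs smaller child 50 at index 5, swap → [29, 50, 44, 51, 77, 90, 87, 64, 70]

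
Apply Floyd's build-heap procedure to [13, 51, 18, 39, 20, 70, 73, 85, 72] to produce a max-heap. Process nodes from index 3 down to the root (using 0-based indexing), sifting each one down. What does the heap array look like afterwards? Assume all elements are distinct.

sift down from index 3:
  39 vs larger child 85 at index 7, swap → [13, 51, 18, 85, 20, 70, 73, 39, 72]
sift down from index 2:
  18 vs larger child 73 at index 6, swap → [13, 51, 73, 85, 20, 70, 18, 39, 72]
sift down from index 1:
  51 vs larger child 85 at index 3, swap → [13, 85, 73, 51, 20, 70, 18, 39, 72]
  51 vs larger child 72 at index 8, swap → [13, 85, 73, 72, 20, 70, 18, 39, 51]
sift down from index 0:
  13 vs larger child 85 at index 1, swap → [85, 13, 73, 72, 20, 70, 18, 39, 51]
  13 vs larger child 72 at index 3, swap → [85, 72, 73, 13, 20, 70, 18, 39, 51]
  13 vs larger child 51 at index 8, swap → [85, 72, 73, 51, 20, 70, 18, 39, 13]

[85, 72, 73, 51, 20, 70, 18, 39, 13]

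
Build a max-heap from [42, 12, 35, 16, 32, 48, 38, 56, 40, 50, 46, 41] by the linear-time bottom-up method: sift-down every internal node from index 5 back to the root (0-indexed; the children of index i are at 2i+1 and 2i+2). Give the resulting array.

sift down from index 5: already satisfies heap property
sift down from index 4:
  32 vs larger child 50 at index 9, swap → [42, 12, 35, 16, 50, 48, 38, 56, 40, 32, 46, 41]
sift down from index 3:
  16 vs larger child 56 at index 7, swap → [42, 12, 35, 56, 50, 48, 38, 16, 40, 32, 46, 41]
sift down from index 2:
  35 vs larger child 48 at index 5, swap → [42, 12, 48, 56, 50, 35, 38, 16, 40, 32, 46, 41]
  35 vs only child 41 at index 11, swap → [42, 12, 48, 56, 50, 41, 38, 16, 40, 32, 46, 35]
sift down from index 1:
  12 vs larger child 56 at index 3, swap → [42, 56, 48, 12, 50, 41, 38, 16, 40, 32, 46, 35]
  12 vs larger child 40 at index 8, swap → [42, 56, 48, 40, 50, 41, 38, 16, 12, 32, 46, 35]
sift down from index 0:
  42 vs larger child 56 at index 1, swap → [56, 42, 48, 40, 50, 41, 38, 16, 12, 32, 46, 35]
  42 vs larger child 50 at index 4, swap → [56, 50, 48, 40, 42, 41, 38, 16, 12, 32, 46, 35]
  42 vs larger child 46 at index 10, swap → [56, 50, 48, 40, 46, 41, 38, 16, 12, 32, 42, 35]

[56, 50, 48, 40, 46, 41, 38, 16, 12, 32, 42, 35]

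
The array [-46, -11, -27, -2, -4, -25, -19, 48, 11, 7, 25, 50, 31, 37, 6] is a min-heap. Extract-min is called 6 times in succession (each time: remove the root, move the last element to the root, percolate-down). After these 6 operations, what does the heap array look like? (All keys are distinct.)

[-2, 7, 6, 11, 50, 31, 37, 48, 25]

extract-min #1 returns -46:
  remove root -46; move last element 6 to root → [6, -11, -27, -2, -4, -25, -19, 48, 11, 7, 25, 50, 31, 37]
  6 vs smaller child -27 at index 2, swap → [-27, -11, 6, -2, -4, -25, -19, 48, 11, 7, 25, 50, 31, 37]
  6 vs smaller child -25 at index 5, swap → [-27, -11, -25, -2, -4, 6, -19, 48, 11, 7, 25, 50, 31, 37]
extract-min #2 returns -27:
  remove root -27; move last element 37 to root → [37, -11, -25, -2, -4, 6, -19, 48, 11, 7, 25, 50, 31]
  37 vs smaller child -25 at index 2, swap → [-25, -11, 37, -2, -4, 6, -19, 48, 11, 7, 25, 50, 31]
  37 vs smaller child -19 at index 6, swap → [-25, -11, -19, -2, -4, 6, 37, 48, 11, 7, 25, 50, 31]
extract-min #3 returns -25:
  remove root -25; move last element 31 to root → [31, -11, -19, -2, -4, 6, 37, 48, 11, 7, 25, 50]
  31 vs smaller child -19 at index 2, swap → [-19, -11, 31, -2, -4, 6, 37, 48, 11, 7, 25, 50]
  31 vs smaller child 6 at index 5, swap → [-19, -11, 6, -2, -4, 31, 37, 48, 11, 7, 25, 50]
extract-min #4 returns -19:
  remove root -19; move last element 50 to root → [50, -11, 6, -2, -4, 31, 37, 48, 11, 7, 25]
  50 vs smaller child -11 at index 1, swap → [-11, 50, 6, -2, -4, 31, 37, 48, 11, 7, 25]
  50 vs smaller child -4 at index 4, swap → [-11, -4, 6, -2, 50, 31, 37, 48, 11, 7, 25]
  50 vs smaller child 7 at index 9, swap → [-11, -4, 6, -2, 7, 31, 37, 48, 11, 50, 25]
extract-min #5 returns -11:
  remove root -11; move last element 25 to root → [25, -4, 6, -2, 7, 31, 37, 48, 11, 50]
  25 vs smaller child -4 at index 1, swap → [-4, 25, 6, -2, 7, 31, 37, 48, 11, 50]
  25 vs smaller child -2 at index 3, swap → [-4, -2, 6, 25, 7, 31, 37, 48, 11, 50]
  25 vs smaller child 11 at index 8, swap → [-4, -2, 6, 11, 7, 31, 37, 48, 25, 50]
extract-min #6 returns -4:
  remove root -4; move last element 50 to root → [50, -2, 6, 11, 7, 31, 37, 48, 25]
  50 vs smaller child -2 at index 1, swap → [-2, 50, 6, 11, 7, 31, 37, 48, 25]
  50 vs smaller child 7 at index 4, swap → [-2, 7, 6, 11, 50, 31, 37, 48, 25]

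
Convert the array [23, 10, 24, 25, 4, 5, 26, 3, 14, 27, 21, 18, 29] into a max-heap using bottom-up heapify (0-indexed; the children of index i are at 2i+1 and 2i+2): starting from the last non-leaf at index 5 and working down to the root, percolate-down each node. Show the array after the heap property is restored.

sift down from index 5:
  5 vs larger child 29 at index 12, swap → [23, 10, 24, 25, 4, 29, 26, 3, 14, 27, 21, 18, 5]
sift down from index 4:
  4 vs larger child 27 at index 9, swap → [23, 10, 24, 25, 27, 29, 26, 3, 14, 4, 21, 18, 5]
sift down from index 3: already satisfies heap property
sift down from index 2:
  24 vs larger child 29 at index 5, swap → [23, 10, 29, 25, 27, 24, 26, 3, 14, 4, 21, 18, 5]
sift down from index 1:
  10 vs larger child 27 at index 4, swap → [23, 27, 29, 25, 10, 24, 26, 3, 14, 4, 21, 18, 5]
  10 vs larger child 21 at index 10, swap → [23, 27, 29, 25, 21, 24, 26, 3, 14, 4, 10, 18, 5]
sift down from index 0:
  23 vs larger child 29 at index 2, swap → [29, 27, 23, 25, 21, 24, 26, 3, 14, 4, 10, 18, 5]
  23 vs larger child 26 at index 6, swap → [29, 27, 26, 25, 21, 24, 23, 3, 14, 4, 10, 18, 5]

[29, 27, 26, 25, 21, 24, 23, 3, 14, 4, 10, 18, 5]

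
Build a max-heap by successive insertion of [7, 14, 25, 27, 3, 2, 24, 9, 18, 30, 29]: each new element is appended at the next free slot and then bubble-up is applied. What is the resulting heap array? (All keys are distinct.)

Insert 7:
  append 7 at index 0 → [7] (no swap needed)
Insert 14:
  append 14 at index 1 → [7, 14]
  14 > parent 7 at index 0, swap → [14, 7]
Insert 25:
  append 25 at index 2 → [14, 7, 25]
  25 > parent 14 at index 0, swap → [25, 7, 14]
Insert 27:
  append 27 at index 3 → [25, 7, 14, 27]
  27 > parent 7 at index 1, swap → [25, 27, 14, 7]
  27 > parent 25 at index 0, swap → [27, 25, 14, 7]
Insert 3:
  append 3 at index 4 → [27, 25, 14, 7, 3] (no swap needed)
Insert 2:
  append 2 at index 5 → [27, 25, 14, 7, 3, 2] (no swap needed)
Insert 24:
  append 24 at index 6 → [27, 25, 14, 7, 3, 2, 24]
  24 > parent 14 at index 2, swap → [27, 25, 24, 7, 3, 2, 14]
Insert 9:
  append 9 at index 7 → [27, 25, 24, 7, 3, 2, 14, 9]
  9 > parent 7 at index 3, swap → [27, 25, 24, 9, 3, 2, 14, 7]
Insert 18:
  append 18 at index 8 → [27, 25, 24, 9, 3, 2, 14, 7, 18]
  18 > parent 9 at index 3, swap → [27, 25, 24, 18, 3, 2, 14, 7, 9]
Insert 30:
  append 30 at index 9 → [27, 25, 24, 18, 3, 2, 14, 7, 9, 30]
  30 > parent 3 at index 4, swap → [27, 25, 24, 18, 30, 2, 14, 7, 9, 3]
  30 > parent 25 at index 1, swap → [27, 30, 24, 18, 25, 2, 14, 7, 9, 3]
  30 > parent 27 at index 0, swap → [30, 27, 24, 18, 25, 2, 14, 7, 9, 3]
Insert 29:
  append 29 at index 10 → [30, 27, 24, 18, 25, 2, 14, 7, 9, 3, 29]
  29 > parent 25 at index 4, swap → [30, 27, 24, 18, 29, 2, 14, 7, 9, 3, 25]
  29 > parent 27 at index 1, swap → [30, 29, 24, 18, 27, 2, 14, 7, 9, 3, 25]

[30, 29, 24, 18, 27, 2, 14, 7, 9, 3, 25]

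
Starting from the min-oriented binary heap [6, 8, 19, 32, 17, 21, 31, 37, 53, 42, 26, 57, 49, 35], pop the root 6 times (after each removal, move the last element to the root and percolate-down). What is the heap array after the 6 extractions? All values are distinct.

[31, 32, 49, 37, 35, 57, 53, 42]

extract-min #1 returns 6:
  remove root 6; move last element 35 to root → [35, 8, 19, 32, 17, 21, 31, 37, 53, 42, 26, 57, 49]
  35 vs smaller child 8 at index 1, swap → [8, 35, 19, 32, 17, 21, 31, 37, 53, 42, 26, 57, 49]
  35 vs smaller child 17 at index 4, swap → [8, 17, 19, 32, 35, 21, 31, 37, 53, 42, 26, 57, 49]
  35 vs smaller child 26 at index 10, swap → [8, 17, 19, 32, 26, 21, 31, 37, 53, 42, 35, 57, 49]
extract-min #2 returns 8:
  remove root 8; move last element 49 to root → [49, 17, 19, 32, 26, 21, 31, 37, 53, 42, 35, 57]
  49 vs smaller child 17 at index 1, swap → [17, 49, 19, 32, 26, 21, 31, 37, 53, 42, 35, 57]
  49 vs smaller child 26 at index 4, swap → [17, 26, 19, 32, 49, 21, 31, 37, 53, 42, 35, 57]
  49 vs smaller child 35 at index 10, swap → [17, 26, 19, 32, 35, 21, 31, 37, 53, 42, 49, 57]
extract-min #3 returns 17:
  remove root 17; move last element 57 to root → [57, 26, 19, 32, 35, 21, 31, 37, 53, 42, 49]
  57 vs smaller child 19 at index 2, swap → [19, 26, 57, 32, 35, 21, 31, 37, 53, 42, 49]
  57 vs smaller child 21 at index 5, swap → [19, 26, 21, 32, 35, 57, 31, 37, 53, 42, 49]
extract-min #4 returns 19:
  remove root 19; move last element 49 to root → [49, 26, 21, 32, 35, 57, 31, 37, 53, 42]
  49 vs smaller child 21 at index 2, swap → [21, 26, 49, 32, 35, 57, 31, 37, 53, 42]
  49 vs smaller child 31 at index 6, swap → [21, 26, 31, 32, 35, 57, 49, 37, 53, 42]
extract-min #5 returns 21:
  remove root 21; move last element 42 to root → [42, 26, 31, 32, 35, 57, 49, 37, 53]
  42 vs smaller child 26 at index 1, swap → [26, 42, 31, 32, 35, 57, 49, 37, 53]
  42 vs smaller child 32 at index 3, swap → [26, 32, 31, 42, 35, 57, 49, 37, 53]
  42 vs smaller child 37 at index 7, swap → [26, 32, 31, 37, 35, 57, 49, 42, 53]
extract-min #6 returns 26:
  remove root 26; move last element 53 to root → [53, 32, 31, 37, 35, 57, 49, 42]
  53 vs smaller child 31 at index 2, swap → [31, 32, 53, 37, 35, 57, 49, 42]
  53 vs smaller child 49 at index 6, swap → [31, 32, 49, 37, 35, 57, 53, 42]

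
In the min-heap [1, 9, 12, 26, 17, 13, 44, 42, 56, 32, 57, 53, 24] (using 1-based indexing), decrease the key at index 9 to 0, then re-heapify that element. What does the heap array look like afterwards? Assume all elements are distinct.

set index 9 from 56 to 0 → [1, 9, 12, 26, 17, 13, 44, 42, 0, 32, 57, 53, 24]
0 < parent 26 at index 4, swap → [1, 9, 12, 0, 17, 13, 44, 42, 26, 32, 57, 53, 24]
0 < parent 9 at index 2, swap → [1, 0, 12, 9, 17, 13, 44, 42, 26, 32, 57, 53, 24]
0 < parent 1 at index 1, swap → [0, 1, 12, 9, 17, 13, 44, 42, 26, 32, 57, 53, 24]

[0, 1, 12, 9, 17, 13, 44, 42, 26, 32, 57, 53, 24]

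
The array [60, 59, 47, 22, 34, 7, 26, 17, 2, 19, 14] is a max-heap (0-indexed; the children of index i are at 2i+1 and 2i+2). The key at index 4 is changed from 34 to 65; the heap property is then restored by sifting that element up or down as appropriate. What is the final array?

set index 4 from 34 to 65 → [60, 59, 47, 22, 65, 7, 26, 17, 2, 19, 14]
65 > parent 59 at index 1, swap → [60, 65, 47, 22, 59, 7, 26, 17, 2, 19, 14]
65 > parent 60 at index 0, swap → [65, 60, 47, 22, 59, 7, 26, 17, 2, 19, 14]

[65, 60, 47, 22, 59, 7, 26, 17, 2, 19, 14]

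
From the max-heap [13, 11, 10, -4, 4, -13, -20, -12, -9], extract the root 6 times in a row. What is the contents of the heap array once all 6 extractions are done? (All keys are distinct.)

extract-max #1 returns 13:
  remove root 13; move last element -9 to root → [-9, 11, 10, -4, 4, -13, -20, -12]
  -9 vs larger child 11 at index 1, swap → [11, -9, 10, -4, 4, -13, -20, -12]
  -9 vs larger child 4 at index 4, swap → [11, 4, 10, -4, -9, -13, -20, -12]
extract-max #2 returns 11:
  remove root 11; move last element -12 to root → [-12, 4, 10, -4, -9, -13, -20]
  -12 vs larger child 10 at index 2, swap → [10, 4, -12, -4, -9, -13, -20]
extract-max #3 returns 10:
  remove root 10; move last element -20 to root → [-20, 4, -12, -4, -9, -13]
  -20 vs larger child 4 at index 1, swap → [4, -20, -12, -4, -9, -13]
  -20 vs larger child -4 at index 3, swap → [4, -4, -12, -20, -9, -13]
extract-max #4 returns 4:
  remove root 4; move last element -13 to root → [-13, -4, -12, -20, -9]
  -13 vs larger child -4 at index 1, swap → [-4, -13, -12, -20, -9]
  -13 vs larger child -9 at index 4, swap → [-4, -9, -12, -20, -13]
extract-max #5 returns -4:
  remove root -4; move last element -13 to root → [-13, -9, -12, -20]
  -13 vs larger child -9 at index 1, swap → [-9, -13, -12, -20]
extract-max #6 returns -9:
  remove root -9; move last element -20 to root → [-20, -13, -12]
  -20 vs larger child -12 at index 2, swap → [-12, -13, -20]

[-12, -13, -20]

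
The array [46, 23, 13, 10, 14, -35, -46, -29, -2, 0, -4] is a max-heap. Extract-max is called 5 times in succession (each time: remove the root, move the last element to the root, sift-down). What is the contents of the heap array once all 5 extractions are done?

[0, -2, -4, -46, -29, -35]

extract-max #1 returns 46:
  remove root 46; move last element -4 to root → [-4, 23, 13, 10, 14, -35, -46, -29, -2, 0]
  -4 vs larger child 23 at index 1, swap → [23, -4, 13, 10, 14, -35, -46, -29, -2, 0]
  -4 vs larger child 14 at index 4, swap → [23, 14, 13, 10, -4, -35, -46, -29, -2, 0]
  -4 vs only child 0 at index 9, swap → [23, 14, 13, 10, 0, -35, -46, -29, -2, -4]
extract-max #2 returns 23:
  remove root 23; move last element -4 to root → [-4, 14, 13, 10, 0, -35, -46, -29, -2]
  -4 vs larger child 14 at index 1, swap → [14, -4, 13, 10, 0, -35, -46, -29, -2]
  -4 vs larger child 10 at index 3, swap → [14, 10, 13, -4, 0, -35, -46, -29, -2]
  -4 vs larger child -2 at index 8, swap → [14, 10, 13, -2, 0, -35, -46, -29, -4]
extract-max #3 returns 14:
  remove root 14; move last element -4 to root → [-4, 10, 13, -2, 0, -35, -46, -29]
  -4 vs larger child 13 at index 2, swap → [13, 10, -4, -2, 0, -35, -46, -29]
extract-max #4 returns 13:
  remove root 13; move last element -29 to root → [-29, 10, -4, -2, 0, -35, -46]
  -29 vs larger child 10 at index 1, swap → [10, -29, -4, -2, 0, -35, -46]
  -29 vs larger child 0 at index 4, swap → [10, 0, -4, -2, -29, -35, -46]
extract-max #5 returns 10:
  remove root 10; move last element -46 to root → [-46, 0, -4, -2, -29, -35]
  -46 vs larger child 0 at index 1, swap → [0, -46, -4, -2, -29, -35]
  -46 vs larger child -2 at index 3, swap → [0, -2, -4, -46, -29, -35]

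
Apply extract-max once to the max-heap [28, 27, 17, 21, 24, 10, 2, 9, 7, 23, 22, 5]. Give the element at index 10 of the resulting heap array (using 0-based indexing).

22

remove root 28; move last element 5 to root → [5, 27, 17, 21, 24, 10, 2, 9, 7, 23, 22]
5 vs larger child 27 at index 1, swap → [27, 5, 17, 21, 24, 10, 2, 9, 7, 23, 22]
5 vs larger child 24 at index 4, swap → [27, 24, 17, 21, 5, 10, 2, 9, 7, 23, 22]
5 vs larger child 23 at index 9, swap → [27, 24, 17, 21, 23, 10, 2, 9, 7, 5, 22]
resulting array: [27, 24, 17, 21, 23, 10, 2, 9, 7, 5, 22]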